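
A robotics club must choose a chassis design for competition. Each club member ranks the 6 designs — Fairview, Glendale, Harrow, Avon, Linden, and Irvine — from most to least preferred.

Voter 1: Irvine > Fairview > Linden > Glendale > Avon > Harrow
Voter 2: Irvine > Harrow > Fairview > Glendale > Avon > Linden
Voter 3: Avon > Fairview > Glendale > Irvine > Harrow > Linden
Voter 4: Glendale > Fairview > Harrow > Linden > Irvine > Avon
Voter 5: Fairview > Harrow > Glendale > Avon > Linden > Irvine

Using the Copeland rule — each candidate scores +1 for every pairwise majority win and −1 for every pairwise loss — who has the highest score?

Pairwise results:
  Fairview vs Glendale: Fairview wins 4–1.
  Fairview vs Harrow: Fairview wins 4–1.
  Fairview vs Avon: Fairview wins 4–1.
  Fairview vs Linden: Fairview wins 5–0.
  Fairview vs Irvine: Fairview wins 3–2.
  Glendale vs Harrow: Glendale wins 3–2.
  Glendale vs Avon: Glendale wins 4–1.
  Glendale vs Linden: Glendale wins 4–1.
  Glendale vs Irvine: Glendale wins 3–2.
  Harrow vs Avon: Harrow wins 3–2.
  Harrow vs Linden: Harrow wins 4–1.
  Harrow vs Irvine: Irvine wins 3–2.
  Avon vs Linden: Avon wins 3–2.
  Avon vs Irvine: Irvine wins 3–2.
  Linden vs Irvine: Irvine wins 3–2.
Copeland scores (wins − losses):
  Fairview: 5 − 0 = 5
  Glendale: 4 − 1 = 3
  Harrow: 2 − 3 = -1
  Avon: 1 − 4 = -3
  Linden: 0 − 5 = -5
  Irvine: 3 − 2 = 1
Fairview has the best Copeland score.

Fairview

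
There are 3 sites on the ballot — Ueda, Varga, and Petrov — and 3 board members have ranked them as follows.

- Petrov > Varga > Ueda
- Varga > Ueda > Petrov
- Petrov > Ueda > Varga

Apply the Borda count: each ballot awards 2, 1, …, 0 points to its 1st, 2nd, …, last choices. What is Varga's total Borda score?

Borda scores:
  Ueda: 0 + 1 + 1 = 2
  Varga: 1 + 2 + 0 = 3
  Petrov: 2 + 0 + 2 = 4

3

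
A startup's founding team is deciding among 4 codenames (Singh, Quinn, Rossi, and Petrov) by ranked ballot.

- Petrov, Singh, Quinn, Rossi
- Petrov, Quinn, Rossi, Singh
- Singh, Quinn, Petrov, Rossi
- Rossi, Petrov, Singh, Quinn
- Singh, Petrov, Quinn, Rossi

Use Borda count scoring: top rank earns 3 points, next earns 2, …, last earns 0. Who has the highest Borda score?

Borda scores:
  Singh: 2 + 0 + 3 + 1 + 3 = 9
  Quinn: 1 + 2 + 2 + 0 + 1 = 6
  Rossi: 0 + 1 + 0 + 3 + 0 = 4
  Petrov: 3 + 3 + 1 + 2 + 2 = 11
Petrov has the highest total.

Petrov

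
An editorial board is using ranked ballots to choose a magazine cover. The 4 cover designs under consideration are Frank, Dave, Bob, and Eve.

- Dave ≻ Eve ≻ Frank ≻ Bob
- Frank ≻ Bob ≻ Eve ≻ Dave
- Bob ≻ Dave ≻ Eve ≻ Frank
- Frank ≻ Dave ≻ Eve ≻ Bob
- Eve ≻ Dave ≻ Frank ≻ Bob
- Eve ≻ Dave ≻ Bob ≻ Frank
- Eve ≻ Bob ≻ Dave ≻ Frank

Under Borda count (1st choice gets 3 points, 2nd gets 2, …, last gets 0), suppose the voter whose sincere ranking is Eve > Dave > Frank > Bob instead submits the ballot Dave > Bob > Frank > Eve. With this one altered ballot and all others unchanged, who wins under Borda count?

Borda totals with the altered ballot: Frank 8, Dave 13, Bob 10, Eve 11.
The switch changes the winner from Eve to Dave.

Dave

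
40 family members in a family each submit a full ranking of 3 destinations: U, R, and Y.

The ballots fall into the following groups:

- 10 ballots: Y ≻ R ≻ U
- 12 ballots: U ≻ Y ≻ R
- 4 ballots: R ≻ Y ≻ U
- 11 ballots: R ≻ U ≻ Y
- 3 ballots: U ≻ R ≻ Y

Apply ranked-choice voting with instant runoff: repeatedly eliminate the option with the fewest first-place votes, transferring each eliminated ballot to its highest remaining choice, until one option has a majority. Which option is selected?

Round 1: U 15, R 15, Y 10. Y has the fewest and is eliminated.
Round 2: R 25, U 15. R has a majority.

R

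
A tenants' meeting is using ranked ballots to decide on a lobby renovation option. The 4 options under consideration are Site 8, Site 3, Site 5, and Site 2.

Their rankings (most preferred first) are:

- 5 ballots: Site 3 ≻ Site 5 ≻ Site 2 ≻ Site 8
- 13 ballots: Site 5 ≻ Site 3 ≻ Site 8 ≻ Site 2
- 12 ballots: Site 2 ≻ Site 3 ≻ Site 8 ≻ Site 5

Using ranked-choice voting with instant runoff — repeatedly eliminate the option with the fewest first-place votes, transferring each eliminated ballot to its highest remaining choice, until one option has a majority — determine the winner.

Site 5

Round 1: Site 5 13, Site 2 12, Site 3 5, Site 8 0. Site 8 has the fewest and is eliminated.
Round 2: Site 5 13, Site 2 12, Site 3 5. Site 3 has the fewest and is eliminated.
Round 3: Site 5 18, Site 2 12. Site 5 has a majority.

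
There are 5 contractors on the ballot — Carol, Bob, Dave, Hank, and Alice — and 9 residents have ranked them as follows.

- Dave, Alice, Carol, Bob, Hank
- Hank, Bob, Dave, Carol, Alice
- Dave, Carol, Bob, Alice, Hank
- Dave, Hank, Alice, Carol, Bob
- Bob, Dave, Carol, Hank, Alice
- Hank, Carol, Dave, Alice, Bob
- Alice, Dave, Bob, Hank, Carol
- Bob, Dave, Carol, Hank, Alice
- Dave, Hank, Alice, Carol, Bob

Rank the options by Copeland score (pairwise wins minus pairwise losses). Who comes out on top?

Dave

Pairwise results:
  Carol vs Bob: Carol wins 5–4.
  Carol vs Dave: Dave wins 8–1.
  Carol vs Hank: Hank wins 5–4.
  Carol vs Alice: Carol wins 5–4.
  Bob vs Dave: Dave wins 6–3.
  Bob vs Hank: Bob wins 5–4.
  Bob vs Alice: Alice wins 5–4.
  Dave vs Hank: Dave wins 7–2.
  Dave vs Alice: Dave wins 8–1.
  Hank vs Alice: Hank wins 6–3.
Copeland scores (wins − losses):
  Carol: 2 − 2 = 0
  Bob: 1 − 3 = -2
  Dave: 4 − 0 = 4
  Hank: 2 − 2 = 0
  Alice: 1 − 3 = -2
Dave has the best Copeland score.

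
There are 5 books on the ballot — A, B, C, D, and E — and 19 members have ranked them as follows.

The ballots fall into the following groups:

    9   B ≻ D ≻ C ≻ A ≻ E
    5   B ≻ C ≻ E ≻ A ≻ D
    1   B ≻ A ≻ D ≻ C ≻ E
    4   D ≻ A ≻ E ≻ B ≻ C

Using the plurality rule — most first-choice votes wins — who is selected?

First-place vote totals:
  A: 0
  B: 15
  C: 0
  D: 4
  E: 0
B has the most first-place votes.

B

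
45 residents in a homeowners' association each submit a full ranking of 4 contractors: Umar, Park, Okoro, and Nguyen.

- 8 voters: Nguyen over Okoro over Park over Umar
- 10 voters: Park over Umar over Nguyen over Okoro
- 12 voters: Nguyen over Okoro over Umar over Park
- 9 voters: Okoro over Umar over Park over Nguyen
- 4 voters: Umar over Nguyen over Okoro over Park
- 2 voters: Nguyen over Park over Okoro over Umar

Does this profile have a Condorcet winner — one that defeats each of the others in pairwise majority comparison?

No

Head-to-head results (45 voters total):
Umar vs Park: Umar wins 25–20.
Umar vs Okoro: Okoro wins 31–14.
Umar vs Nguyen: Umar wins 23–22.
Park vs Okoro: Okoro wins 33–12.
Park vs Nguyen: Nguyen wins 26–19.
Okoro vs Nguyen: Nguyen wins 36–9.
No candidate beats all others: Umar beats Nguyen beats Okoro beats Umar, a majority cycle.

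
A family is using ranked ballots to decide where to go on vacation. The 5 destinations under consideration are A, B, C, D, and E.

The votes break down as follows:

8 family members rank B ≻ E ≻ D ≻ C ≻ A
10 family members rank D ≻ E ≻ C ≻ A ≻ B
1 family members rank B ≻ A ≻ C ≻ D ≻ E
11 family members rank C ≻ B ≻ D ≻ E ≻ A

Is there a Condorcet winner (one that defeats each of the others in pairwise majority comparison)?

Head-to-head results (30 voters total):
A vs B: B wins 20–10.
A vs C: C wins 29–1.
A vs D: D wins 29–1.
A vs E: E wins 29–1.
B vs C: C wins 21–9.
B vs D: B wins 20–10.
B vs E: B wins 20–10.
C vs D: D wins 18–12.
C vs E: E wins 18–12.
D vs E: D wins 22–8.
No candidate beats all others: B beats D beats C beats B, a majority cycle.

No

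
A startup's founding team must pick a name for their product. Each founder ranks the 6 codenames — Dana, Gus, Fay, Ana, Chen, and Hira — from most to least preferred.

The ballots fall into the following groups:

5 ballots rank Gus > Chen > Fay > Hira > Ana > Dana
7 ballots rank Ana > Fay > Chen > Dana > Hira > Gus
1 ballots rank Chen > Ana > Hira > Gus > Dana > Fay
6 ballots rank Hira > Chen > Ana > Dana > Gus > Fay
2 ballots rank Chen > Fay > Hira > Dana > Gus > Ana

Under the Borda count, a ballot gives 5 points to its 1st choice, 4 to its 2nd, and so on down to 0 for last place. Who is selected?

Borda scores:
  Dana: 5·0 + 7·2 + 1 + 6·2 + 2·2 = 31
  Gus: 5·5 + 7·0 + 2 + 6·1 + 2·1 = 35
  Fay: 5·3 + 7·4 + 0 + 6·0 + 2·4 = 51
  Ana: 5·1 + 7·5 + 4 + 6·3 + 2·0 = 62
  Chen: 5·4 + 7·3 + 5 + 6·4 + 2·5 = 80
  Hira: 5·2 + 7·1 + 3 + 6·5 + 2·3 = 56
Chen has the highest total.

Chen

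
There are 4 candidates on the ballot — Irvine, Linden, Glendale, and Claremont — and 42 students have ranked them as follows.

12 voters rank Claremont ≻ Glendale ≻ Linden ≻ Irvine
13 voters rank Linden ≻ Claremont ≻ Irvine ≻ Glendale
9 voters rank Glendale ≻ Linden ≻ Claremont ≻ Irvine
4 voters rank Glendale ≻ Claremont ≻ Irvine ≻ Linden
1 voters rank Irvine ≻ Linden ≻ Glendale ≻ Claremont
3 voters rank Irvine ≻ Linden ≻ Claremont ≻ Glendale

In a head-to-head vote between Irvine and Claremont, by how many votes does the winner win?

Ballots ranking Irvine above Claremont: 1+3 = 4.
Ballots ranking Claremont above Irvine: 12+13+9+4 = 38.
Claremont wins 38–4, a margin of 34.

34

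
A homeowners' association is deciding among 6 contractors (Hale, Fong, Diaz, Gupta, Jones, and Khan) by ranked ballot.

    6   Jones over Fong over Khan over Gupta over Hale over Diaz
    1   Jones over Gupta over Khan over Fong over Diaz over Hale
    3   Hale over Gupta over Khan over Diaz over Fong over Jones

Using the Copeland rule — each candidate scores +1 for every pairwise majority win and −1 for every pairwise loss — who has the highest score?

Jones

Pairwise results:
  Hale vs Fong: Fong wins 7–3.
  Hale vs Diaz: Hale wins 9–1.
  Hale vs Gupta: Gupta wins 7–3.
  Hale vs Jones: Jones wins 7–3.
  Hale vs Khan: Khan wins 7–3.
  Fong vs Diaz: Fong wins 7–3.
  Fong vs Gupta: Fong wins 6–4.
  Fong vs Jones: Jones wins 7–3.
  Fong vs Khan: Fong wins 6–4.
  Diaz vs Gupta: Gupta wins 10–0.
  Diaz vs Jones: Jones wins 7–3.
  Diaz vs Khan: Khan wins 10–0.
  Gupta vs Jones: Jones wins 7–3.
  Gupta vs Khan: Khan wins 6–4.
  Jones vs Khan: Jones wins 7–3.
Copeland scores (wins − losses):
  Hale: 1 − 4 = -3
  Fong: 4 − 1 = 3
  Diaz: 0 − 5 = -5
  Gupta: 2 − 3 = -1
  Jones: 5 − 0 = 5
  Khan: 3 − 2 = 1
Jones has the best Copeland score.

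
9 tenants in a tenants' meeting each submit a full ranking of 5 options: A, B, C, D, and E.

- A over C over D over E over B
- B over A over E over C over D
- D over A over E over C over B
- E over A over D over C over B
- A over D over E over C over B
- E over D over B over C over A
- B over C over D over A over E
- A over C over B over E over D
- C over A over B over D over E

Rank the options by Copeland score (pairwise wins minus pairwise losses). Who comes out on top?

A

Pairwise results:
  A vs B: A wins 6–3.
  A vs C: A wins 6–3.
  A vs D: A wins 6–3.
  A vs E: A wins 7–2.
  B vs C: C wins 6–3.
  B vs D: D wins 5–4.
  B vs E: E wins 5–4.
  C vs D: C wins 5–4.
  C vs E: E wins 5–4.
  D vs E: D wins 5–4.
Copeland scores (wins − losses):
  A: 4 − 0 = 4
  B: 0 − 4 = -4
  C: 2 − 2 = 0
  D: 2 − 2 = 0
  E: 2 − 2 = 0
A has the best Copeland score.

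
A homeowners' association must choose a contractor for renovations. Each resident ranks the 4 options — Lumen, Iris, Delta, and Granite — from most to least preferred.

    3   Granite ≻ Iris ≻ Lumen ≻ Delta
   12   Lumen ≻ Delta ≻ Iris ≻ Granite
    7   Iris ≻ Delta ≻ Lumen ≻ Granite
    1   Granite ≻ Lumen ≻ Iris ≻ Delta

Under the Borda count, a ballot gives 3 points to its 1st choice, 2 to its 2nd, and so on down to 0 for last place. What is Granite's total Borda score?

Borda scores:
  Lumen: 3·1 + 12·3 + 7·1 + 2 = 48
  Iris: 3·2 + 12·1 + 7·3 + 1 = 40
  Delta: 3·0 + 12·2 + 7·2 + 0 = 38
  Granite: 3·3 + 12·0 + 7·0 + 3 = 12

12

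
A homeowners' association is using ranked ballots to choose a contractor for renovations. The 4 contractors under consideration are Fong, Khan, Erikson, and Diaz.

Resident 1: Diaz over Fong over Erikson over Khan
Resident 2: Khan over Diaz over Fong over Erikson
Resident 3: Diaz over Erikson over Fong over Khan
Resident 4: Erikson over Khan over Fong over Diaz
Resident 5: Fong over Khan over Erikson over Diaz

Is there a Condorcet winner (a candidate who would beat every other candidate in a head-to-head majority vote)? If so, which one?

Head-to-head results (5 voters total):
Fong vs Khan: Fong wins 3–2.
Fong vs Erikson: Fong wins 3–2.
Fong vs Diaz: Diaz wins 3–2.
Khan vs Erikson: Erikson wins 3–2.
Khan vs Diaz: Khan wins 3–2.
Erikson vs Diaz: Diaz wins 3–2.
No candidate beats all others: Fong beats Khan beats Diaz beats Fong, a majority cycle.

None — there is no Condorcet winner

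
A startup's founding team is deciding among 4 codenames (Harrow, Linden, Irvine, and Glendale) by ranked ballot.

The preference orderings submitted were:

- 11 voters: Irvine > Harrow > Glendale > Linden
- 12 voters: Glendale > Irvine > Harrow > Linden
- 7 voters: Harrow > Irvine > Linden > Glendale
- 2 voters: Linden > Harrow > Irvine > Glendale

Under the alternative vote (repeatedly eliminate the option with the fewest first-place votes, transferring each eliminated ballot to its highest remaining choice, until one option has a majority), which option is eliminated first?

Round 1: Glendale 12, Irvine 11, Harrow 7, Linden 2. Linden has the fewest and is eliminated.
Round 2: Glendale 12, Irvine 11, Harrow 9. Harrow has the fewest and is eliminated.
Round 3: Irvine 20, Glendale 12. Irvine has a majority.

Linden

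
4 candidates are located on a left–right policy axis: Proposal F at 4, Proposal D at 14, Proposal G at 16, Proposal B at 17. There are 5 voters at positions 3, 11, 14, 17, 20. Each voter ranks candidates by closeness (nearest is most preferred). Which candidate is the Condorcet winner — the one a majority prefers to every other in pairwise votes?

Proposal D

With single-peaked preferences on a line, the Condorcet winner is the candidate closest to the median voter.
The median voter (position 14) is closest to Proposal D at 14.
Check: Proposal D vs Proposal G — voters closer to Proposal D: 3 of 5.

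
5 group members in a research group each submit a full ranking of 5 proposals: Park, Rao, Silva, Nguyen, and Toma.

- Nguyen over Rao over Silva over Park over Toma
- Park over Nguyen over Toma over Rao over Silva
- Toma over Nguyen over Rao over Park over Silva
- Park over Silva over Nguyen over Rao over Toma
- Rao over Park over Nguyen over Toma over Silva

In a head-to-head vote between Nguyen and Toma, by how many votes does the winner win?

Ballots ranking Nguyen above Toma: 4.
Ballots ranking Toma above Nguyen: 1.
Nguyen wins 4–1, a margin of 3.

3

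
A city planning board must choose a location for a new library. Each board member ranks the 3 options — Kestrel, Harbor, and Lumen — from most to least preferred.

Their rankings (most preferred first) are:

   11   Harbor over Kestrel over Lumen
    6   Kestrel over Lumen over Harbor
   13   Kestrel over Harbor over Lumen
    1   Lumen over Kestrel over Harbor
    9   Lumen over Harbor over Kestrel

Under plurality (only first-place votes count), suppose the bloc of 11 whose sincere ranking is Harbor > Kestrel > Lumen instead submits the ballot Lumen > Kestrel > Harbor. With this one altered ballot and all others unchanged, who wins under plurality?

Lumen

First-place totals with the altered ballot: Kestrel 19, Harbor 0, Lumen 21.
The switch changes the winner from Kestrel to Lumen.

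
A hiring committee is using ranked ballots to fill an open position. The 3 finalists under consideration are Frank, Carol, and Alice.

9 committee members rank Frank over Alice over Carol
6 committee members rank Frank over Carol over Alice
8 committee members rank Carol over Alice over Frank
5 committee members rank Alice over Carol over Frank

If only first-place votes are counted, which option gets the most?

Frank

First-place vote totals:
  Frank: 15
  Carol: 8
  Alice: 5
Frank has the most first-place votes.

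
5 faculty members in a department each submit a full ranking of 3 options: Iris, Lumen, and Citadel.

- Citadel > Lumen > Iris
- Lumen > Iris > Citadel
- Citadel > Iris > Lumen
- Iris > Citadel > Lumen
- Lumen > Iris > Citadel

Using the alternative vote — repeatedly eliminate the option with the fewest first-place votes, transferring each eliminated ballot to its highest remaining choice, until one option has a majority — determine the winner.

Round 1: Lumen 2, Citadel 2, Iris 1. Iris has the fewest and is eliminated.
Round 2: Citadel 3, Lumen 2. Citadel has a majority.

Citadel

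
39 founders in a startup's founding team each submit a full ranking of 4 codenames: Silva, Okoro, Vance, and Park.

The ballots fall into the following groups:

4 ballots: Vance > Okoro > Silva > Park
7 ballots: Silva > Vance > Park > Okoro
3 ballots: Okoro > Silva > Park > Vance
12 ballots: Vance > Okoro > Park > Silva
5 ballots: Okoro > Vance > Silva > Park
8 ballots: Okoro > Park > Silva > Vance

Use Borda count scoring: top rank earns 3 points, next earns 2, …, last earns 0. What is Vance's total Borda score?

Borda scores:
  Silva: 4·1 + 7·3 + 3·2 + 12·0 + 5·1 + 8·1 = 44
  Okoro: 4·2 + 7·0 + 3·3 + 12·2 + 5·3 + 8·3 = 80
  Vance: 4·3 + 7·2 + 3·0 + 12·3 + 5·2 + 8·0 = 72
  Park: 4·0 + 7·1 + 3·1 + 12·1 + 5·0 + 8·2 = 38

72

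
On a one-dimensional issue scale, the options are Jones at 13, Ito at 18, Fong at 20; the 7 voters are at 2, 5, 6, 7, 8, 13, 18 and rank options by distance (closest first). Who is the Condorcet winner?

With single-peaked preferences on a line, the Condorcet winner is the candidate closest to the median voter.
The median voter (position 7) is closest to Jones at 13.
Check: Jones vs Ito — voters closer to Jones: 6 of 7.

Jones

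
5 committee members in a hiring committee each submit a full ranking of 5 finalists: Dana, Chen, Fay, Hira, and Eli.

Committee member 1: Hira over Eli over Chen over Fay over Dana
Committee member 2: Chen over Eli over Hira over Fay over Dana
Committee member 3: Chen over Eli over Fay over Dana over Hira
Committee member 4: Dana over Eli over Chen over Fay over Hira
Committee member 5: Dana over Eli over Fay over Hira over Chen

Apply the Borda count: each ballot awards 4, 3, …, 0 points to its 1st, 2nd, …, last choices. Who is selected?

Borda scores:
  Dana: 0 + 0 + 1 + 4 + 4 = 9
  Chen: 2 + 4 + 4 + 2 + 0 = 12
  Fay: 1 + 1 + 2 + 1 + 2 = 7
  Hira: 4 + 2 + 0 + 0 + 1 = 7
  Eli: 3 + 3 + 3 + 3 + 3 = 15
Eli has the highest total.

Eli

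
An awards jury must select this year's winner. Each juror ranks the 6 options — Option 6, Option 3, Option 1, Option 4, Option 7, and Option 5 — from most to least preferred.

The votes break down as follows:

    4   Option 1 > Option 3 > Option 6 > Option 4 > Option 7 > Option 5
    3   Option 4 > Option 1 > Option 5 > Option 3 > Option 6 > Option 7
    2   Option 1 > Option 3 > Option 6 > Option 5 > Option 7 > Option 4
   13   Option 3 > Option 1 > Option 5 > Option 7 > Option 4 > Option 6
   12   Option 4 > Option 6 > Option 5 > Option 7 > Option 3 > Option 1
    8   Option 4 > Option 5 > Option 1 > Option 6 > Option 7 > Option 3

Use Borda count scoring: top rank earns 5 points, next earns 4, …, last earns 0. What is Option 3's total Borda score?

107

Borda scores:
  Option 6: 4·3 + 3·1 + 2·3 + 13·0 + 12·4 + 8·2 = 85
  Option 3: 4·4 + 3·2 + 2·4 + 13·5 + 12·1 + 8·0 = 107
  Option 1: 4·5 + 3·4 + 2·5 + 13·4 + 12·0 + 8·3 = 118
  Option 4: 4·2 + 3·5 + 2·0 + 13·1 + 12·5 + 8·5 = 136
  Option 7: 4·1 + 3·0 + 2·1 + 13·2 + 12·2 + 8·1 = 64
  Option 5: 4·0 + 3·3 + 2·2 + 13·3 + 12·3 + 8·4 = 120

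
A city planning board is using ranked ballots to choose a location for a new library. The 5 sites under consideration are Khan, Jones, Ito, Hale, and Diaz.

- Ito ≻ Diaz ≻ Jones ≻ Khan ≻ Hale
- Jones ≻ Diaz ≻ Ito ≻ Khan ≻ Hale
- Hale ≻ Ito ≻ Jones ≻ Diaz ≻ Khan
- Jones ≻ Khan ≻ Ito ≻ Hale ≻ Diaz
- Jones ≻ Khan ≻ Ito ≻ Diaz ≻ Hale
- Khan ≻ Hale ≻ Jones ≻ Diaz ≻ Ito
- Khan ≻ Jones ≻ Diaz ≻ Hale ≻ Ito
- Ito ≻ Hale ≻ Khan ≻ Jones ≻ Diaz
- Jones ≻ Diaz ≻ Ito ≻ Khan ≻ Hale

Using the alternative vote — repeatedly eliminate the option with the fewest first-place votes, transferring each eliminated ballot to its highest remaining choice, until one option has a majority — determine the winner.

Round 1: Jones 4, Khan 2, Ito 2, Hale 1, Diaz 0. Diaz has the fewest and is eliminated.
Round 2: Jones 4, Khan 2, Ito 2, Hale 1. Hale has the fewest and is eliminated.
Round 3: Jones 4, Ito 3, Khan 2. Khan has the fewest and is eliminated.
Round 4: Jones 6, Ito 3. Jones has a majority.

Jones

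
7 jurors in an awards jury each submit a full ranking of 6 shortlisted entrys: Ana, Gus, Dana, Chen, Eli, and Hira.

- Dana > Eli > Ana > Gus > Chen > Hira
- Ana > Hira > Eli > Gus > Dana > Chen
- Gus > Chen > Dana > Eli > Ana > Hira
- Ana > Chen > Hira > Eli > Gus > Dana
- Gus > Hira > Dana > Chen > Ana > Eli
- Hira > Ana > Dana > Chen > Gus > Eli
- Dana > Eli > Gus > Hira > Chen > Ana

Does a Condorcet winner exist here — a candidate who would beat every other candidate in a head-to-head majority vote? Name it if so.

Head-to-head results (7 voters total):
Ana vs Gus: Ana wins 4–3.
Ana vs Dana: Dana wins 4–3.
Ana vs Chen: Ana wins 4–3.
Ana vs Eli: Ana wins 4–3.
Ana vs Hira: Ana wins 4–3.
Gus vs Dana: Gus wins 4–3.
Gus vs Chen: Gus wins 5–2.
Gus vs Eli: Eli wins 4–3.
Gus vs Hira: Gus wins 4–3.
Dana vs Chen: Dana wins 5–2.
Dana vs Eli: Dana wins 5–2.
Dana vs Hira: Hira wins 4–3.
Chen vs Eli: Chen wins 4–3.
Chen vs Hira: Hira wins 4–3.
Eli vs Hira: Hira wins 4–3.
No candidate beats all others: Ana beats Gus beats Dana beats Ana, a majority cycle.

There is no Condorcet winner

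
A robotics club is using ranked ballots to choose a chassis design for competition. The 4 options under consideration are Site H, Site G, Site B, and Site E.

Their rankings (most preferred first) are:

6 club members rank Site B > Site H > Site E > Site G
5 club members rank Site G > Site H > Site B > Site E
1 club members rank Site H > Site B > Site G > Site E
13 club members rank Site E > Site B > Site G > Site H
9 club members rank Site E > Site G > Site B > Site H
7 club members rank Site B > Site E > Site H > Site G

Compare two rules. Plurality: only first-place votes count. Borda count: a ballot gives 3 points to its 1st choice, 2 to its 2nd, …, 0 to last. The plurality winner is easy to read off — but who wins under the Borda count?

Site E

Plurality first-place counts: Site H 1, Site G 5, Site B 13, Site E 22 → Site E.
Borda totals: Site H 32, Site G 47, Site B 81, Site E 86 → Site E.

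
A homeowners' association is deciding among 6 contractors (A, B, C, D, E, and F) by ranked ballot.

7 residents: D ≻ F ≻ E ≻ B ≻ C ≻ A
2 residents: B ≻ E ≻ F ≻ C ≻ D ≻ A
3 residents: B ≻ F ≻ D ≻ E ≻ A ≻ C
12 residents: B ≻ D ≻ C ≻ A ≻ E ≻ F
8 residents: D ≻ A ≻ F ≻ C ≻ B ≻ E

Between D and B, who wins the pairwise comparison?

B

Ballots ranking D above B: 7+8 = 15.
Ballots ranking B above D: 2+3+12 = 17.
B wins the head-to-head, 17–15.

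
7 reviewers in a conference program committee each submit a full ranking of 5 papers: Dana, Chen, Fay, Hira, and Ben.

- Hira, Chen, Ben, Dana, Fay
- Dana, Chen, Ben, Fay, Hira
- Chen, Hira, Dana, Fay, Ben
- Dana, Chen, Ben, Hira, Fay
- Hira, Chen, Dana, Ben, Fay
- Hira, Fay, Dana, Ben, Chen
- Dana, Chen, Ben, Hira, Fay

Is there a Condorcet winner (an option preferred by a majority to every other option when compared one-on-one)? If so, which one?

No Condorcet winner

Head-to-head results (7 voters total):
Dana vs Chen: Dana wins 4–3.
Dana vs Fay: Dana wins 6–1.
Dana vs Hira: Hira wins 4–3.
Dana vs Ben: Dana wins 6–1.
Chen vs Fay: Chen wins 6–1.
Chen vs Hira: Chen wins 4–3.
Chen vs Ben: Chen wins 6–1.
Fay vs Hira: Hira wins 6–1.
Fay vs Ben: Ben wins 5–2.
Hira vs Ben: Hira wins 4–3.
No candidate beats all others: Dana beats Chen beats Hira beats Dana, a majority cycle.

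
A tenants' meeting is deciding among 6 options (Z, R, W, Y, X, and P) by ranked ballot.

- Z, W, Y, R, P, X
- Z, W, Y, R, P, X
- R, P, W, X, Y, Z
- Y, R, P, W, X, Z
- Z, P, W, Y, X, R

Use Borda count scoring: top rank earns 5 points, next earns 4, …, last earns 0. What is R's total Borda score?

Borda scores:
  Z: 5 + 5 + 0 + 0 + 5 = 15
  R: 2 + 2 + 5 + 4 + 0 = 13
  W: 4 + 4 + 3 + 2 + 3 = 16
  Y: 3 + 3 + 1 + 5 + 2 = 14
  X: 0 + 0 + 2 + 1 + 1 = 4
  P: 1 + 1 + 4 + 3 + 4 = 13

13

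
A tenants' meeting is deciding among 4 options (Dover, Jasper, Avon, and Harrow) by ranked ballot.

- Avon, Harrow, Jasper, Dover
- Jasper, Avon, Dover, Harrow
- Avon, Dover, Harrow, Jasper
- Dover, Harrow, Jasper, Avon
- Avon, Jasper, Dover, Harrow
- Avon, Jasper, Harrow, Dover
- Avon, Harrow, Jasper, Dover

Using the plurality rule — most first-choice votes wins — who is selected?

Avon

First-place vote totals:
  Dover: 1
  Jasper: 1
  Avon: 5
  Harrow: 0
Avon has the most first-place votes.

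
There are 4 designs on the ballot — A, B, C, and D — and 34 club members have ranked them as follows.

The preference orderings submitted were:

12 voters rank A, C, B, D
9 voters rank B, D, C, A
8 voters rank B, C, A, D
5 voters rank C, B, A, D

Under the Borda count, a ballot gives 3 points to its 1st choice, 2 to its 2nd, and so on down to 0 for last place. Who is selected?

B

Borda scores:
  A: 12·3 + 9·0 + 8·1 + 5·1 = 49
  B: 12·1 + 9·3 + 8·3 + 5·2 = 73
  C: 12·2 + 9·1 + 8·2 + 5·3 = 64
  D: 12·0 + 9·2 + 8·0 + 5·0 = 18
B has the highest total.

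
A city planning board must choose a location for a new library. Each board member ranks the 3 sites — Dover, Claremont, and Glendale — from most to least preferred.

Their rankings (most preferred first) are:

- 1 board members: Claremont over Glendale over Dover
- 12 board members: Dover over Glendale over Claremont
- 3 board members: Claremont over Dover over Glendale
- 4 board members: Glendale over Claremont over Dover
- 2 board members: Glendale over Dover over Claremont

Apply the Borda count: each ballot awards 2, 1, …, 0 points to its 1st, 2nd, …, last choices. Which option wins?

Dover

Borda scores:
  Dover: 0 + 12·2 + 3·1 + 4·0 + 2·1 = 29
  Claremont: 2 + 12·0 + 3·2 + 4·1 + 2·0 = 12
  Glendale: 1 + 12·1 + 3·0 + 4·2 + 2·2 = 25
Dover has the highest total.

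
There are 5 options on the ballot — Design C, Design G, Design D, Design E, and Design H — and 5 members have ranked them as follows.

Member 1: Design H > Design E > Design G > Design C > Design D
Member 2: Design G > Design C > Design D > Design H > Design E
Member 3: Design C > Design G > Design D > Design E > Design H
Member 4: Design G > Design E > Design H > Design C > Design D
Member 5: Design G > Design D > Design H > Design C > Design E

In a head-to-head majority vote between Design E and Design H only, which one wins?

Design H

Ballots ranking Design E above Design H: 2.
Ballots ranking Design H above Design E: 3.
Design H wins the head-to-head, 3–2.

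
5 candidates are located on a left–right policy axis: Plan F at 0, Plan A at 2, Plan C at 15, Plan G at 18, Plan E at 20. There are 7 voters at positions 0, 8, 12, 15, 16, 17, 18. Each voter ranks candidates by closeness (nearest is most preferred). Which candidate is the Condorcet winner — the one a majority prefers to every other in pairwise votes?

With single-peaked preferences on a line, the Condorcet winner is the candidate closest to the median voter.
The median voter (position 15) is closest to Plan C at 15.
Check: Plan C vs Plan G — voters closer to Plan C: 5 of 7.

Plan C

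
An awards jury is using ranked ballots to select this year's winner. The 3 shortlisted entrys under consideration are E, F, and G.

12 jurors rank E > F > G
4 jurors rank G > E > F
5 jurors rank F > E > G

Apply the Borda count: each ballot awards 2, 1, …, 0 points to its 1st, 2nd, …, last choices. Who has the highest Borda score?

Borda scores:
  E: 12·2 + 4·1 + 5·1 = 33
  F: 12·1 + 4·0 + 5·2 = 22
  G: 12·0 + 4·2 + 5·0 = 8
E has the highest total.

E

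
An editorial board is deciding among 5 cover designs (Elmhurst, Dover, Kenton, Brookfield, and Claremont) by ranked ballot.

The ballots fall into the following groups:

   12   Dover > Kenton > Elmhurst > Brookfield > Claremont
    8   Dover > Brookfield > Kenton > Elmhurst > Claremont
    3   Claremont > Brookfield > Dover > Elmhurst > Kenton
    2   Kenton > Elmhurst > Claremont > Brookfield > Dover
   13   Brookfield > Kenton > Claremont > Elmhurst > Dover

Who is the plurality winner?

First-place vote totals:
  Elmhurst: 0
  Dover: 20
  Kenton: 2
  Brookfield: 13
  Claremont: 3
Dover has the most first-place votes.

Dover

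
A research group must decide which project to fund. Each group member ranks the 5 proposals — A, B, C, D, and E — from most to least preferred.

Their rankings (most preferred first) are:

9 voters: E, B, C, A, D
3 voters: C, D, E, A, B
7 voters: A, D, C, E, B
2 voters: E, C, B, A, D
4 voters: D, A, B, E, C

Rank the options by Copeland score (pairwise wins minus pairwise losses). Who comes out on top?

E

Pairwise results:
  A vs B: A wins 14–11.
  A vs C: C wins 14–11.
  A vs D: A wins 18–7.
  A vs E: E wins 14–11.
  B vs C: B wins 13–12.
  B vs D: D wins 14–11.
  B vs E: E wins 21–4.
  C vs D: C wins 14–11.
  C vs E: E wins 15–10.
  D vs E: D wins 14–11.
Copeland scores (wins − losses):
  A: 2 − 2 = 0
  B: 1 − 3 = -2
  C: 2 − 2 = 0
  D: 2 − 2 = 0
  E: 3 − 1 = 2
E has the best Copeland score.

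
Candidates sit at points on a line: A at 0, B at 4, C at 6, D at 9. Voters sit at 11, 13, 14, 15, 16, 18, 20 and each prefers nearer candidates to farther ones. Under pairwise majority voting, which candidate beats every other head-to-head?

With single-peaked preferences on a line, the Condorcet winner is the candidate closest to the median voter.
The median voter (position 15) is closest to D at 9.
Check: D vs A — voters closer to D: 7 of 7.

D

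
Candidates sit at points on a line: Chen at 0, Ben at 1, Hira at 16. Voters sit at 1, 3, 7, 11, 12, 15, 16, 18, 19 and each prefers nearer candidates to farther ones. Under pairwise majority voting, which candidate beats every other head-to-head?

Hira

With single-peaked preferences on a line, the Condorcet winner is the candidate closest to the median voter.
The median voter (position 12) is closest to Hira at 16.
Check: Hira vs Chen — voters closer to Hira: 6 of 9.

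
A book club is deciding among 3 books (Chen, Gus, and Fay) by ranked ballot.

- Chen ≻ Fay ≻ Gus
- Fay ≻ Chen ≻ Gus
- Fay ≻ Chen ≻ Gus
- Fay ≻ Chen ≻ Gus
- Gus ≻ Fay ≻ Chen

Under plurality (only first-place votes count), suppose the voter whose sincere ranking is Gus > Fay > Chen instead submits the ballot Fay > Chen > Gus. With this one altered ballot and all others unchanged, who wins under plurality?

First-place totals with the altered ballot: Chen 1, Gus 0, Fay 4.
The winner is unchanged: still Fay.

Fay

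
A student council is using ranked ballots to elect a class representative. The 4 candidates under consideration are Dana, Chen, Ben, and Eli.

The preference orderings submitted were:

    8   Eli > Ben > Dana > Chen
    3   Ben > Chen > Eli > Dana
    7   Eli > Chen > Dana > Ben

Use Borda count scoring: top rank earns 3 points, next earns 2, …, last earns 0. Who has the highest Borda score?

Eli

Borda scores:
  Dana: 8·1 + 3·0 + 7·1 = 15
  Chen: 8·0 + 3·2 + 7·2 = 20
  Ben: 8·2 + 3·3 + 7·0 = 25
  Eli: 8·3 + 3·1 + 7·3 = 48
Eli has the highest total.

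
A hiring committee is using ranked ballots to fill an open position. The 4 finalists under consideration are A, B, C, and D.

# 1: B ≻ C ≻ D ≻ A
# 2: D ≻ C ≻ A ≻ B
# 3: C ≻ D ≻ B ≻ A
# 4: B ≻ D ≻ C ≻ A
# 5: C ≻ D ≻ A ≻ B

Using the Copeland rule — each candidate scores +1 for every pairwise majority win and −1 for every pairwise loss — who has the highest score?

C

Pairwise results:
  A vs B: B wins 3–2.
  A vs C: C wins 5–0.
  A vs D: D wins 5–0.
  B vs C: C wins 3–2.
  B vs D: D wins 3–2.
  C vs D: C wins 3–2.
Copeland scores (wins − losses):
  A: 0 − 3 = -3
  B: 1 − 2 = -1
  C: 3 − 0 = 3
  D: 2 − 1 = 1
C has the best Copeland score.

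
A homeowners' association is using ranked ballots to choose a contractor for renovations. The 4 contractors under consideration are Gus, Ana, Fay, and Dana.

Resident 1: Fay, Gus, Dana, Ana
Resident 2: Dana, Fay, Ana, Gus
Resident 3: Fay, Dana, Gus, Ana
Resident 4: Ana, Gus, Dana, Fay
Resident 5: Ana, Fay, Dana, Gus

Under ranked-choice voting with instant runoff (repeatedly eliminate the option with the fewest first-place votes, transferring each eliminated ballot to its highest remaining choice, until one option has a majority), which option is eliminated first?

Round 1: Ana 2, Fay 2, Dana 1, Gus 0. Gus has the fewest and is eliminated.
Round 2: Ana 2, Fay 2, Dana 1. Dana has the fewest and is eliminated.
Round 3: Fay 3, Ana 2. Fay has a majority.

Gus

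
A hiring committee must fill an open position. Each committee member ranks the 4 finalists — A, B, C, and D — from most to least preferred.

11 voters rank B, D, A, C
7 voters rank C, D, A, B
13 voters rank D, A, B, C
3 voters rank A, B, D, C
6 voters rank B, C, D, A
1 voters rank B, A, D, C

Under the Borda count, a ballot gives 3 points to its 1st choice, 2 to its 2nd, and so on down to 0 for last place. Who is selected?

D

Borda scores:
  A: 11·1 + 7·1 + 13·2 + 3·3 + 6·0 + 2 = 55
  B: 11·3 + 7·0 + 13·1 + 3·2 + 6·3 + 3 = 73
  C: 11·0 + 7·3 + 13·0 + 3·0 + 6·2 + 0 = 33
  D: 11·2 + 7·2 + 13·3 + 3·1 + 6·1 + 1 = 85
D has the highest total.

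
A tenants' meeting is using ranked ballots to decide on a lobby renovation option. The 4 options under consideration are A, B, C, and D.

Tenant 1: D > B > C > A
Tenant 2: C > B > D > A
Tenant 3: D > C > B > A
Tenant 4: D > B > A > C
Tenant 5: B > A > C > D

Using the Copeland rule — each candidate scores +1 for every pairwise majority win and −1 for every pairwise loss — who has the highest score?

D

Pairwise results:
  A vs B: B wins 5–0.
  A vs C: C wins 3–2.
  A vs D: D wins 4–1.
  B vs C: B wins 3–2.
  B vs D: D wins 3–2.
  C vs D: D wins 3–2.
Copeland scores (wins − losses):
  A: 0 − 3 = -3
  B: 2 − 1 = 1
  C: 1 − 2 = -1
  D: 3 − 0 = 3
D has the best Copeland score.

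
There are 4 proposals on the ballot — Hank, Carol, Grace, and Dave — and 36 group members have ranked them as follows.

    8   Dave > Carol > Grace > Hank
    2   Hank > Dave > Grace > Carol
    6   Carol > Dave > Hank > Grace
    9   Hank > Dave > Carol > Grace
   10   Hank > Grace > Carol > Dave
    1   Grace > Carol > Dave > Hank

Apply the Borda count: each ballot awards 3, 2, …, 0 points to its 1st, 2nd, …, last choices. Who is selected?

Hank

Borda scores:
  Hank: 8·0 + 2·3 + 6·1 + 9·3 + 10·3 + 0 = 69
  Carol: 8·2 + 2·0 + 6·3 + 9·1 + 10·1 + 2 = 55
  Grace: 8·1 + 2·1 + 6·0 + 9·0 + 10·2 + 3 = 33
  Dave: 8·3 + 2·2 + 6·2 + 9·2 + 10·0 + 1 = 59
Hank has the highest total.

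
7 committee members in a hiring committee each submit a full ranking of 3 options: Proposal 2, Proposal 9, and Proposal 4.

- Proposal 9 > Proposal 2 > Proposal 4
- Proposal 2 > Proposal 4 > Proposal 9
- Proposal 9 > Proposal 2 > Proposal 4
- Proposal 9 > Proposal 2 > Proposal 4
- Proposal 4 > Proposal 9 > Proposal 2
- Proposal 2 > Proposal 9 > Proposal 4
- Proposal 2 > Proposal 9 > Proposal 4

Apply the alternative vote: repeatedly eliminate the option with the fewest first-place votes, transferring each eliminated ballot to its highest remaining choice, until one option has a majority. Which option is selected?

Proposal 9

Round 1: Proposal 2 3, Proposal 9 3, Proposal 4 1. Proposal 4 has the fewest and is eliminated.
Round 2: Proposal 9 4, Proposal 2 3. Proposal 9 has a majority.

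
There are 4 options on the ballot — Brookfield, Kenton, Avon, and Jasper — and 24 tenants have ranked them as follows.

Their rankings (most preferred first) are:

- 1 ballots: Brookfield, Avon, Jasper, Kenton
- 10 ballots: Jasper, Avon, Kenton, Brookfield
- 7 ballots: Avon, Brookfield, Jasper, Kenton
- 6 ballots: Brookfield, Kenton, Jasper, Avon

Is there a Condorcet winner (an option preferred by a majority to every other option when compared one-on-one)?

Head-to-head results (24 voters total):
Brookfield vs Kenton: Brookfield wins 14–10.
Brookfield vs Avon: Avon wins 17–7.
Brookfield vs Jasper: Brookfield wins 14–10.
Kenton vs Avon: Avon wins 18–6.
Kenton vs Jasper: Jasper wins 18–6.
Avon vs Jasper: Jasper wins 16–8.
No candidate beats all others: Brookfield beats Jasper beats Avon beats Brookfield, a majority cycle.

No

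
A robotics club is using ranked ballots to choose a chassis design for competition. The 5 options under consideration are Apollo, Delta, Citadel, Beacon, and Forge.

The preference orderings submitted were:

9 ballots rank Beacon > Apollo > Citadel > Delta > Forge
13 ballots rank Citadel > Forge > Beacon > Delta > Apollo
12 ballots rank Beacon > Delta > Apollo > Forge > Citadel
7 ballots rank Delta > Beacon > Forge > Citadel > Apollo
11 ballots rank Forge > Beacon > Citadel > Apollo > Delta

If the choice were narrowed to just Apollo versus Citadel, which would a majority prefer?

Citadel

Ballots ranking Apollo above Citadel: 9+12 = 21.
Ballots ranking Citadel above Apollo: 13+7+11 = 31.
Citadel wins the head-to-head, 31–21.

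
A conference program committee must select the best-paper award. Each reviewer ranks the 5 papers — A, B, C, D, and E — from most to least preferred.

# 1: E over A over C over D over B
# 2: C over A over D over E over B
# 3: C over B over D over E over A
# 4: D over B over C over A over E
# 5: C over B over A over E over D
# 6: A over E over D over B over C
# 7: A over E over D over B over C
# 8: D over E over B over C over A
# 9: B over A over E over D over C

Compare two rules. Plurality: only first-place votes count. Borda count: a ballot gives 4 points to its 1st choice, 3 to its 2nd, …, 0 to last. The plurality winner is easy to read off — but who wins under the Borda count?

A

Plurality first-place counts: A 2, B 1, C 3, D 2, E 1 → C.
Borda totals: A 20, B 17, C 17, D 18, E 18 → A.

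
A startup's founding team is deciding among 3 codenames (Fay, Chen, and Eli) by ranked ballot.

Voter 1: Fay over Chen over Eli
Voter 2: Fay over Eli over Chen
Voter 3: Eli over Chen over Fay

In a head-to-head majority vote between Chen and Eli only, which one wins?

Ballots ranking Chen above Eli: 1.
Ballots ranking Eli above Chen: 2.
Eli wins the head-to-head, 2–1.

Eli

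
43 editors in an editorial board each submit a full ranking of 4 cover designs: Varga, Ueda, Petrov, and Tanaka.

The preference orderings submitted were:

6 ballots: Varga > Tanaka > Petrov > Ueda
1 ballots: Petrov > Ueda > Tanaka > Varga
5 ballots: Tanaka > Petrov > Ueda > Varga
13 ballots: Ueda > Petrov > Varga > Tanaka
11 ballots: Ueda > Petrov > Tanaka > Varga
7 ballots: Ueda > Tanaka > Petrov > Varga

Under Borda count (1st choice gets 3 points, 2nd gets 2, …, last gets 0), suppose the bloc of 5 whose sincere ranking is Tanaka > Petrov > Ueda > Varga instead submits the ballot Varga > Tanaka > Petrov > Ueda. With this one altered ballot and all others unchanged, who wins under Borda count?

Ueda

Borda totals with the altered ballot: Varga 46, Ueda 95, Petrov 69, Tanaka 48.
The winner is unchanged: still Ueda.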